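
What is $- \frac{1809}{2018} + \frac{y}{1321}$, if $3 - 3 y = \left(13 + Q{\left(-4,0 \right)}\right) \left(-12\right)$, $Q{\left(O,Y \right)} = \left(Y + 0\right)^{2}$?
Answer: $- \frac{2282735}{2665778} \approx -0.85631$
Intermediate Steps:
$Q{\left(O,Y \right)} = Y^{2}$
$y = 53$ ($y = 1 - \frac{\left(13 + 0^{2}\right) \left(-12\right)}{3} = 1 - \frac{\left(13 + 0\right) \left(-12\right)}{3} = 1 - \frac{13 \left(-12\right)}{3} = 1 - -52 = 1 + 52 = 53$)
$- \frac{1809}{2018} + \frac{y}{1321} = - \frac{1809}{2018} + \frac{53}{1321} = - \frac{2282735}{2665778}$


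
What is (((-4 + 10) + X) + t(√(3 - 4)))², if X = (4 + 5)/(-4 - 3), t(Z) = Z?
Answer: 1040/49 + 66*I/7 ≈ 21.224 + 9.4286*I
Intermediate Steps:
X = -9/7 (X = 9/(-7) = 9*(-⅐) = -9/7 ≈ -1.2857)
(((-4 + 10) + X) + t(√(3 - 4)))² = (((-4 + 10) - 9/7) + √(3 - 4))² = ((6 - 9/7) + √(-1))² = (33/7 + I)²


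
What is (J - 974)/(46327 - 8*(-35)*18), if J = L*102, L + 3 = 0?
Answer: -1280/51367 ≈ -0.024919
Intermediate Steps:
L = -3 (L = -3 + 0 = -3)
J = -306 (J = -3*102 = -306)
(J - 974)/(46327 - 8*(-35)*18) = (-306 - 974)/(46327 - 8*(-35)*18) = -1280/(46327 + 280*18) = -1280/(46327 + 5040) = -1280/51367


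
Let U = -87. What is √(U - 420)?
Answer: 13*I*√3 ≈ 22.517*I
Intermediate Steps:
√(U - 420) = √(-87 - 420) = √(-507) = 13*I*√3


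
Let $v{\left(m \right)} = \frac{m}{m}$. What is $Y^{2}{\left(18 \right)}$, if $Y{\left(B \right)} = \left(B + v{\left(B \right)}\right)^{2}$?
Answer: $130321$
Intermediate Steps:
$v{\left(m \right)} = 1$
$Y{\left(B \right)} = \left(1 + B\right)^{2}$ ($Y{\left(B \right)} = \left(B + 1\right)^{2} = \left(1 + B\right)^{2}$)
$Y^{2}{\left(18 \right)} = \left(\left(1 + 18\right)^{2}\right)^{2} = \left(19^{2}\right)^{2} = 361^{2} = 130321$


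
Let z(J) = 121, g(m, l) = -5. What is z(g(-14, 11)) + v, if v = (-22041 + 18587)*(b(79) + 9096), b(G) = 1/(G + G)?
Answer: -2481981304/79 ≈ -3.1417e+7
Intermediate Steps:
b(G) = 1/(2*G)
v = -2481990863/79 (v = (-22041 + 18587)*((½)/79 + 9096) = -3454*((½)*(1/79) + 9096) = -3454*(1/158 + 9096) = -3454*1437169/158 = -2481990863/79 ≈ -3.1418e+7)
z(g(-14, 11)) + v = 121 - 2481990863/79 = -2481981304/79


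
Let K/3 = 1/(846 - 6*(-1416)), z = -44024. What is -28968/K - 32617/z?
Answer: -3971244407831/44024 ≈ -9.0206e+7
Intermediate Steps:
K = 1/3114 (K = 3/(846 - 6*(-1416)) = 3/(846 + 8496) = 3/9342 = 3*(1/9342) = 1/3114 ≈ 0.00032113)
-28968/K - 32617/z = -28968/1/3114 - 32617/(-44024) = -28968*3114 - 32617*(-1/44024) = -90206352 + 32617/44024 = -3971244407831/44024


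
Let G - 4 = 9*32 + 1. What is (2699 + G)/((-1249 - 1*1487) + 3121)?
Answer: 272/35 ≈ 7.7714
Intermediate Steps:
G = 293 (G = 4 + (9*32 + 1) = 4 + (288 + 1) = 4 + 289 = 293)
(2699 + G)/((-1249 - 1*1487) + 3121) = (2699 + 293)/((-1249 - 1*1487) + 3121) = 2992/((-1249 - 1487) + 3121) = 2992/(-2736 + 3121) = 2992/385 = 2992*(1/385) = 272/35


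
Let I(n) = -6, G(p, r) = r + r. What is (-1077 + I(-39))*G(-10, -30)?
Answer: 64980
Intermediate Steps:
G(p, r) = 2*r
(-1077 + I(-39))*G(-10, -30) = (-1077 - 6)*(2*(-30)) = -1083*(-60) = 64980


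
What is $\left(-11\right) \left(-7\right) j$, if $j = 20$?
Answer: $1540$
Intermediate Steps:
$\left(-11\right) \left(-7\right) j = \left(-11\right) \left(-7\right) 20 = 77 \cdot 20 = 1540$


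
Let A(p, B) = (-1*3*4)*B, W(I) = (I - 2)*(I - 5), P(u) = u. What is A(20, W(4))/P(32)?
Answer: ¾ ≈ 0.75000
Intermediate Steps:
W(I) = (-5 + I)*(-2 + I) (W(I) = (-2 + I)*(-5 + I) = (-5 + I)*(-2 + I))
A(p, B) = -12*B (A(p, B) = (-3*4)*B = -12*B)
A(20, W(4))/P(32) = -12*(10 + 4² - 7*4)/32 = -12*(10 + 16 - 28)*(1/32) = -12*(-2)*(1/32) = 24*(1/32) = ¾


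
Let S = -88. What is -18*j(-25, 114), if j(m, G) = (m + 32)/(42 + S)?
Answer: 63/23 ≈ 2.7391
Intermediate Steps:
j(m, G) = -16/23 - m/46 (j(m, G) = (m + 32)/(42 - 88) = (32 + m)/(-46) = (32 + m)*(-1/46) = -16/23 - m/46)
-18*j(-25, 114) = -18*(-16/23 - 1/46*(-25)) = -18*(-16/23 + 25/46) = -18*(-7/46) = 63/23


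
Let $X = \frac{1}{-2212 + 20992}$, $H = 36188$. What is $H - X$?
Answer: $\frac{679610639}{18780} \approx 36188.0$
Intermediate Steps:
$X = \frac{1}{18780} \approx 5.3248 \cdot 10^{-5}$
$H - X = 36188 - \frac{1}{18780} = \frac{679610639}{18780}$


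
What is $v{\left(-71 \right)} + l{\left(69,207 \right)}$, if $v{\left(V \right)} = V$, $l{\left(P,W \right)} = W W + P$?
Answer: $42847$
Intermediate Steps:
$l{\left(P,W \right)} = P + W^{2}$ ($l{\left(P,W \right)} = W^{2} + P = P + W^{2}$)
$v{\left(-71 \right)} + l{\left(69,207 \right)} = -71 + \left(69 + 207^{2}\right) = -71 + \left(69 + 42849\right) = -71 + 42918 = 42847$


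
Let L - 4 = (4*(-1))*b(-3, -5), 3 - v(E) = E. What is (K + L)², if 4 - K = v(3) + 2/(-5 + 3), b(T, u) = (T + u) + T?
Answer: 2809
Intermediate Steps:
v(E) = 3 - E
b(T, u) = u + 2*T
L = 48 (L = 4 + (4*(-1))*(-5 + 2*(-3)) = 4 - 4*(-5 - 6) = 4 - 4*(-11) = 4 + 44 = 48)
K = 5 (K = 4 - ((3 - 1*3) + 2/(-5 + 3)) = 4 - ((3 - 3) + 2/(-2)) = 4 - (0 - ½*2) = 4 - (0 - 1) = 4 - 1*(-1) = 4 + 1 = 5)
(K + L)² = (5 + 48)² = 53² = 2809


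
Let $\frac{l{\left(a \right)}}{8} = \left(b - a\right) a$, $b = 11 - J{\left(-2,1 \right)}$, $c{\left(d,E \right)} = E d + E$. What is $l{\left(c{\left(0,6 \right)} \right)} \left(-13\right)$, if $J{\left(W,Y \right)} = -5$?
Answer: $-6240$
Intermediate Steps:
$c{\left(d,E \right)} = E + E d$
$b = 16$ ($b = 11 - -5 = 11 + 5 = 16$)
$l{\left(a \right)} = 8 a \left(16 - a\right)$ ($l{\left(a \right)} = 8 \left(16 - a\right) a = 8 a \left(16 - a\right)$)
$l{\left(c{\left(0,6 \right)} \right)} \left(-13\right) = 8 \cdot 6 \left(1 + 0\right) \left(16 - 6 \left(1 + 0\right)\right) \left(-13\right) = 8 \cdot 6 \cdot 1 \left(16 - 6 \cdot 1\right) \left(-13\right) = 8 \cdot 6 \left(16 - 6\right) \left(-13\right) = 8 \cdot 6 \cdot 10 \left(-13\right) = 480 \left(-13\right) = -6240$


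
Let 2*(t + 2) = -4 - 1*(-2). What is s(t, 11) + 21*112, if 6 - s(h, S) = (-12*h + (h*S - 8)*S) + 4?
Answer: 2769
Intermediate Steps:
t = -3 (t = -2 + (-4 - 1*(-2))/2 = -2 + (-4 + 2)/2 = -2 + (1/2)*(-2) = -2 - 1 = -3)
s(h, S) = 2 + 12*h - S*(-8 + S*h) (s(h, S) = 6 - ((-12*h + (h*S - 8)*S) + 4) = 6 - ((-12*h + (S*h - 8)*S) + 4) = 6 - ((-12*h + (-8 + S*h)*S) + 4) = 6 - ((-12*h + S*(-8 + S*h)) + 4) = 6 - (4 - 12*h + S*(-8 + S*h)) = 6 + (-4 + 12*h - S*(-8 + S*h)) = 2 + 12*h - S*(-8 + S*h))
s(t, 11) + 21*112 = (2 + 8*11 + 12*(-3) - 1*(-3)*11**2) + 21*112 = (2 + 88 - 36 - 1*(-3)*121) + 2352 = (2 + 88 - 36 + 363) + 2352 = 417 + 2352 = 2769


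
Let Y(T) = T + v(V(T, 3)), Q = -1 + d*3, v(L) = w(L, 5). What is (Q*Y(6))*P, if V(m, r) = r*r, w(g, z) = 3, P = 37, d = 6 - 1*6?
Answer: -333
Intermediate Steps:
d = 0 (d = 6 - 6 = 0)
V(m, r) = r²
v(L) = 3
Q = -1 (Q = -1 + 0*3 = -1 + 0 = -1)
Y(T) = 3 + T (Y(T) = T + 3 = 3 + T)
(Q*Y(6))*P = -(3 + 6)*37 = -1*9*37 = -9*37 = -333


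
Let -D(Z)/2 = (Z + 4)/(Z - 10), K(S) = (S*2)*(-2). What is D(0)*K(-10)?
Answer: 32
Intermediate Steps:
K(S) = -4*S (K(S) = (2*S)*(-2) = -4*S)
D(Z) = -2*(4 + Z)/(-10 + Z) (D(Z) = -2*(Z + 4)/(Z - 10) = -2*(4 + Z)/(-10 + Z))
D(0)*K(-10) = (2*(-4 - 1*0)/(-10 + 0))*(-4*(-10)) = (2*(-4 + 0)/(-10))*40 = (2*(-1/10)*(-4))*40 = (4/5)*40 = 32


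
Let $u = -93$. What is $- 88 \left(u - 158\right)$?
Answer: $22088$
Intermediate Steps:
$- 88 \left(u - 158\right) = - 88 \left(-93 - 158\right) = \left(-88\right) \left(-251\right) = 22088$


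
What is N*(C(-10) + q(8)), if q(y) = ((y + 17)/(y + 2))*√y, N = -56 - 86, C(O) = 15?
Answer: -2130 - 710*√2 ≈ -3134.1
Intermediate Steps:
N = -142
q(y) = √y*(17 + y)/(2 + y) (q(y) = ((17 + y)/(2 + y))*√y = √y*(17 + y)/(2 + y))
N*(C(-10) + q(8)) = -142*(15 + √8*(17 + 8)/(2 + 8)) = -142*(15 + (2*√2)*25/10) = -142*(15 + (2*√2)*(⅒)*25) = -142*(15 + 5*√2) = -2130 - 710*√2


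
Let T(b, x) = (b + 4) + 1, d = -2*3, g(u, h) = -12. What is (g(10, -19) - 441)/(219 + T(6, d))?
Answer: -453/230 ≈ -1.9696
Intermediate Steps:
d = -6
T(b, x) = 5 + b (T(b, x) = (4 + b) + 1 = 5 + b)
(g(10, -19) - 441)/(219 + T(6, d)) = (-12 - 441)/(219 + (5 + 6)) = -453/(219 + 11) = -453/230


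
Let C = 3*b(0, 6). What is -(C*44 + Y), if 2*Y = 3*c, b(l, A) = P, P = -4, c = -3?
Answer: 1065/2 ≈ 532.50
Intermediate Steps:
b(l, A) = -4
C = -12 (C = 3*(-4) = -12)
Y = -9/2 (Y = (3*(-3))/2 = (½)*(-9) = -9/2 ≈ -4.5000)
-(C*44 + Y) = -(-12*44 - 9/2) = -(-528 - 9/2) = -1*(-1065/2) = 1065/2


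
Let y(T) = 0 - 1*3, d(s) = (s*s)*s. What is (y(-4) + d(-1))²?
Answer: 16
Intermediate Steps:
d(s) = s³ (d(s) = s²*s = s³)
y(T) = -3 (y(T) = 0 - 3 = -3)
(y(-4) + d(-1))² = (-3 + (-1)³)² = (-3 - 1)² = (-4)² = 16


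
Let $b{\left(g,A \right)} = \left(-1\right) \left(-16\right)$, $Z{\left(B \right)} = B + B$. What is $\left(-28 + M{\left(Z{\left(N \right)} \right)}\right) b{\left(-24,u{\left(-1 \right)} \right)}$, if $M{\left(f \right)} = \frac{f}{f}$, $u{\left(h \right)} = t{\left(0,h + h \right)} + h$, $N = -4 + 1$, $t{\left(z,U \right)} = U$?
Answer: $-432$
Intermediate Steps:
$N = -3$
$Z{\left(B \right)} = 2 B$
$u{\left(h \right)} = 3 h$ ($u{\left(h \right)} = \left(h + h\right) + h = 2 h + h = 3 h$)
$b{\left(g,A \right)} = 16$
$M{\left(f \right)} = 1$
$\left(-28 + M{\left(Z{\left(N \right)} \right)}\right) b{\left(-24,u{\left(-1 \right)} \right)} = \left(-28 + 1\right) 16 = \left(-27\right) 16 = -432$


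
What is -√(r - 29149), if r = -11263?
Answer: -2*I*√10103 ≈ -201.03*I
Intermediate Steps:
-√(r - 29149) = -√(-11263 - 29149) = -√(-40412) = -2*I*√10103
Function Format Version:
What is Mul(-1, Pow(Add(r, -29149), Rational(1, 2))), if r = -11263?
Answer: Mul(-2, I, Pow(10103, Rational(1, 2))) ≈ Mul(-201.03, I)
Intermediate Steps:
Mul(-1, Pow(Add(r, -29149), Rational(1, 2))) = Mul(-1, Pow(Add(-11263, -29149), Rational(1, 2))) = Mul(-1, Pow(-40412, Rational(1, 2))) = Mul(-1, Mul(2, I, Pow(10103, Rational(1, 2)))) = Mul(-2, I, Pow(10103, Rational(1, 2)))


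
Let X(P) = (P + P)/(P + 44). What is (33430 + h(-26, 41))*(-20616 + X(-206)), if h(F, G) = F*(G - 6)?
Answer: -18099439600/27 ≈ -6.7035e+8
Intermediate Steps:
X(P) = 2*P/(44 + P) (X(P) = (2*P)/(44 + P) = 2*P/(44 + P))
h(F, G) = F*(-6 + G)
(33430 + h(-26, 41))*(-20616 + X(-206)) = (33430 - 26*(-6 + 41))*(-20616 + 2*(-206)/(44 - 206)) = (33430 - 26*35)*(-20616 + 2*(-206)/(-162)) = (33430 - 910)*(-20616 + 2*(-206)*(-1/162)) = 32520*(-20616 + 206/81) = 32520*(-1669690/81) = -18099439600/27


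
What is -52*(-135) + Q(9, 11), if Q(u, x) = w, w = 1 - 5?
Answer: 7016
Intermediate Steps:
w = -4
Q(u, x) = -4
-52*(-135) + Q(9, 11) = -52*(-135) - 4 = 7020 - 4 = 7016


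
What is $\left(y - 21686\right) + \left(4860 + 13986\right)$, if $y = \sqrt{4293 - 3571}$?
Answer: $-2840 + 19 \sqrt{2} \approx -2813.1$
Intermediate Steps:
$y = 19 \sqrt{2}$ ($y = \sqrt{722} = 19 \sqrt{2} \approx 26.87$)
$\left(y - 21686\right) + \left(4860 + 13986\right) = \left(19 \sqrt{2} - 21686\right) + \left(4860 + 13986\right) = \left(-21686 + 19 \sqrt{2}\right) + 18846 = -2840 + 19 \sqrt{2}$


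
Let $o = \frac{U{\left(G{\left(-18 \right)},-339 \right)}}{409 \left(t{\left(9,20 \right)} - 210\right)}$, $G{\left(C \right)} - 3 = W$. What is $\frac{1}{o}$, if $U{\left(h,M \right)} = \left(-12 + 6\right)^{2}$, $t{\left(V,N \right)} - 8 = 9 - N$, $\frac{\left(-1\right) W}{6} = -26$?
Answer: $- \frac{29039}{12} \approx -2419.9$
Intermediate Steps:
$W = 156$ ($W = \left(-6\right) \left(-26\right) = 156$)
$G{\left(C \right)} = 159$ ($G{\left(C \right)} = 3 + 156 = 159$)
$t{\left(V,N \right)} = 17 - N$ ($t{\left(V,N \right)} = 8 - \left(-9 + N\right) = 17 - N$)
$U{\left(h,M \right)} = 36$ ($U{\left(h,M \right)} = \left(-6\right)^{2} = 36$)
$o = - \frac{12}{29039}$ ($o = \frac{36}{409 \left(\left(17 - 20\right) - 210\right)} = \frac{36}{409 \left(-3 - 210\right)} = \frac{36}{409 \left(-213\right)} = \frac{36}{-87117} = 36 \left(- \frac{1}{87117}\right) = - \frac{12}{29039} \approx -0.00041324$)
$\frac{1}{o} = \frac{1}{- \frac{12}{29039}} = - \frac{29039}{12}$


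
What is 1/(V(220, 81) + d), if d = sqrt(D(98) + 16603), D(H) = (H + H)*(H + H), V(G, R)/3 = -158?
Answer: -474/169657 - sqrt(55019)/169657 ≈ -0.0041764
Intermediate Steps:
V(G, R) = -474 (V(G, R) = 3*(-158) = -474)
D(H) = 4*H**2 (D(H) = (2*H)*(2*H) = 4*H**2)
d = sqrt(55019) (d = sqrt(4*98**2 + 16603) = sqrt(4*9604 + 16603) = sqrt(38416 + 16603) = sqrt(55019) ≈ 234.56)
1/(V(220, 81) + d) = 1/(-474 + sqrt(55019))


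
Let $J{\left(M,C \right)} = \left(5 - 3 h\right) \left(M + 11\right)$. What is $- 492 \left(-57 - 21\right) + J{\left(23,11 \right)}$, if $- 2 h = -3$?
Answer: $38393$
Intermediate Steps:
$h = \frac{3}{2}$ ($h = \left(- \frac{1}{2}\right) \left(-3\right) = \frac{3}{2} \approx 1.5$)
$J{\left(M,C \right)} = \frac{11}{2} + \frac{M}{2}$ ($J{\left(M,C \right)} = \left(5 - \frac{9}{2}\right) \left(M + 11\right) = \left(5 - \frac{9}{2}\right) \left(11 + M\right) = \frac{11 + M}{2} = \frac{11}{2} + \frac{M}{2}$)
$- 492 \left(-57 - 21\right) + J{\left(23,11 \right)} = - 492 \left(-57 - 21\right) + \left(\frac{11}{2} + \frac{1}{2} \cdot 23\right) = - 492 \left(-57 - 21\right) + \left(\frac{11}{2} + \frac{23}{2}\right) = \left(-492\right) \left(-78\right) + 17 = 38376 + 17 = 38393$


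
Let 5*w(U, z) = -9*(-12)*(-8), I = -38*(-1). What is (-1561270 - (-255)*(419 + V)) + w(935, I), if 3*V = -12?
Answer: -7278089/5 ≈ -1.4556e+6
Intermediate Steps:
V = -4 (V = (1/3)*(-12) = -4)
I = 38
w(U, z) = -864/5 (w(U, z) = (-9*(-12)*(-8))/5 = (108*(-8))/5 = (1/5)*(-864) = -864/5)
(-1561270 - (-255)*(419 + V)) + w(935, I) = (-1561270 - (-255)*(419 - 4)) - 864/5 = (-1561270 - (-255)*415) - 864/5 = (-1561270 - 1*(-105825)) - 864/5 = (-1561270 + 105825) - 864/5 = -1455445 - 864/5 = -7278089/5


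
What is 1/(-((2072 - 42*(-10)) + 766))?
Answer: -1/3258 ≈ -0.00030694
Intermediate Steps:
1/(-((2072 - 42*(-10)) + 766)) = 1/(-((2072 + 420) + 766)) = 1/(-(2492 + 766)) = 1/(-1*3258) = 1/(-3258) = -1/3258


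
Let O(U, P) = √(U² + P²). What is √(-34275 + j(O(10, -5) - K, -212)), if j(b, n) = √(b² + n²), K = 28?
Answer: √(-34275 + √(45853 - 280*√5)) ≈ 184.56*I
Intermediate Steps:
O(U, P) = √(P² + U²)
√(-34275 + j(O(10, -5) - K, -212)) = √(-34275 + √((√((-5)² + 10²) - 1*28)² + (-212)²)) = √(-34275 + √((√(25 + 100) - 28)² + 44944)) = √(-34275 + √((√125 - 28)² + 44944)) = √(-34275 + √((5*√5 - 28)² + 44944)) = √(-34275 + √((-28 + 5*√5)² + 44944)) = √(-34275 + √(44944 + (-28 + 5*√5)²))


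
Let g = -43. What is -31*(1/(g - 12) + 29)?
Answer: -49414/55 ≈ -898.44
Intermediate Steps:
-31*(1/(g - 12) + 29) = -31*(1/(-43 - 12) + 29) = -31*(1/(-55) + 29) = -31*(-1/55 + 29) = -31*1594/55 = -49414/55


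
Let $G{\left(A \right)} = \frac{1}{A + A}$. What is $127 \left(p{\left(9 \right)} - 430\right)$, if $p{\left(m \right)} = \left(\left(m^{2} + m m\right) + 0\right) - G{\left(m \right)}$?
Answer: $- \frac{612775}{18} \approx -34043.0$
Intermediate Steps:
$G{\left(A \right)} = \frac{1}{2 A}$
$p{\left(m \right)} = 2 m^{2} - \frac{1}{2 m}$ ($p{\left(m \right)} = \left(\left(m^{2} + m m\right) + 0\right) - \frac{1}{2 m} = \left(\left(m^{2} + m^{2}\right) + 0\right) - \frac{1}{2 m} = \left(2 m^{2} + 0\right) - \frac{1}{2 m} = 2 m^{2} - \frac{1}{2 m}$)
$127 \left(p{\left(9 \right)} - 430\right) = 127 \left(\frac{-1 + 4 \cdot 9^{3}}{2 \cdot 9} - 430\right) = 127 \left(\frac{1}{2} \cdot \frac{1}{9} \left(-1 + 4 \cdot 729\right) - 430\right) = 127 \left(\frac{1}{2} \cdot \frac{1}{9} \left(-1 + 2916\right) - 430\right) = 127 \left(\frac{1}{2} \cdot \frac{1}{9} \cdot 2915 - 430\right) = 127 \left(\frac{2915}{18} - 430\right) = 127 \left(- \frac{4825}{18}\right) = - \frac{612775}{18}$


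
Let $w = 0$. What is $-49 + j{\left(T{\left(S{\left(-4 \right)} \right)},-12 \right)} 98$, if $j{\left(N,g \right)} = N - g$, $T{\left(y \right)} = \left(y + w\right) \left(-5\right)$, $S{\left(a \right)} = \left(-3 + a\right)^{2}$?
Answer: $-22883$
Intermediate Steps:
$T{\left(y \right)} = - 5 y$ ($T{\left(y \right)} = \left(y + 0\right) \left(-5\right) = y \left(-5\right) = - 5 y$)
$-49 + j{\left(T{\left(S{\left(-4 \right)} \right)},-12 \right)} 98 = -49 + \left(- 5 \left(-3 - 4\right)^{2} - -12\right) 98 = -49 + \left(- 5 \left(-7\right)^{2} + 12\right) 98 = -49 + \left(\left(-5\right) 49 + 12\right) 98 = -49 + \left(-245 + 12\right) 98 = -49 - 22834 = -22883$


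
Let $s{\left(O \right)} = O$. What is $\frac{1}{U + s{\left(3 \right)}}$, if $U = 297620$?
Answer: $\frac{1}{297623} \approx 3.36 \cdot 10^{-6}$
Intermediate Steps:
$\frac{1}{U + s{\left(3 \right)}} = \frac{1}{297620 + 3} = \frac{1}{297623}$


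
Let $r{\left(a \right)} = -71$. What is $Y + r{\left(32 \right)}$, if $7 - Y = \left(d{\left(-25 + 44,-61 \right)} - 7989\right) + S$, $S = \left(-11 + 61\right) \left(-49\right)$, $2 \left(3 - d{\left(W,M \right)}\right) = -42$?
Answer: $10351$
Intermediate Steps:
$d{\left(W,M \right)} = 24$ ($d{\left(W,M \right)} = 3 - -21 = 3 + 21 = 24$)
$S = -2450$ ($S = 50 \left(-49\right) = -2450$)
$Y = 10422$ ($Y = 7 - \left(\left(24 - 7989\right) - 2450\right) = 7 - \left(-7965 - 2450\right) = 7 - -10415 = 7 + 10415 = 10422$)
$Y + r{\left(32 \right)} = 10422 - 71 = 10351$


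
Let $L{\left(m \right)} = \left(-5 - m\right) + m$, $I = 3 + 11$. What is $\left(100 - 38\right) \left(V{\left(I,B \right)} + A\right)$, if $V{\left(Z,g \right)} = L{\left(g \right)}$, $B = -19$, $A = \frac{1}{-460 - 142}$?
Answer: $- \frac{93341}{301} \approx -310.1$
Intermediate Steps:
$A = - \frac{1}{602}$ ($A = \frac{1}{-602} = - \frac{1}{602} \approx -0.0016611$)
$I = 14$
$L{\left(m \right)} = -5$
$V{\left(Z,g \right)} = -5$
$\left(100 - 38\right) \left(V{\left(I,B \right)} + A\right) = \left(100 - 38\right) \left(-5 - \frac{1}{602}\right) = 62 \left(- \frac{3011}{602}\right) = - \frac{93341}{301}$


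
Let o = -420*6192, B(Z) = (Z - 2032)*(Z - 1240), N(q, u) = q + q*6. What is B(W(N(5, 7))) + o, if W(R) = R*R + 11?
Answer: -2597456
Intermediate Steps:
N(q, u) = 7*q (N(q, u) = q + 6*q = 7*q)
W(R) = 11 + R² (W(R) = R² + 11 = 11 + R²)
B(Z) = (-2032 + Z)*(-1240 + Z)
o = -2600640
B(W(N(5, 7))) + o = (2519680 + (11 + (7*5)²)² - 3272*(11 + (7*5)²)) - 2600640 = (2519680 + (11 + 35²)² - 3272*(11 + 35²)) - 2600640 = (2519680 + (11 + 1225)² - 3272*(11 + 1225)) - 2600640 = (2519680 + 1236² - 3272*1236) - 2600640 = (2519680 + 1527696 - 4044192) - 2600640 = 3184 - 2600640 = -2597456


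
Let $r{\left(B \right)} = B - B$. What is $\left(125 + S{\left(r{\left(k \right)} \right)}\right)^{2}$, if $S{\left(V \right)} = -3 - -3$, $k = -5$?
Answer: $15625$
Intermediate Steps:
$r{\left(B \right)} = 0$
$S{\left(V \right)} = 0$ ($S{\left(V \right)} = -3 + 3 = 0$)
$\left(125 + S{\left(r{\left(k \right)} \right)}\right)^{2} = \left(125 + 0\right)^{2} = 125^{2} = 15625$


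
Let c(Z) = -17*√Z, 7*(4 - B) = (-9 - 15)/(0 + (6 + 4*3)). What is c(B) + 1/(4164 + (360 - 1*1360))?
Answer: 1/3164 - 34*√462/21 ≈ -34.800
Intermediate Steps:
B = 88/21 (B = 4 - (-9 - 15)/(7*(0 + (6 + 4*3))) = 4 - (-24)/(7*(0 + (6 + 12))) = 4 - (-24)/(7*(0 + 18)) = 4 - (-24)/(7*18) = 4 - ⅐*(-4/3) = 4 + 4/21 = 88/21 ≈ 4.1905)
c(B) + 1/(4164 + (360 - 1*1360)) = -34*√462/21 + 1/(4164 + (360 - 1*1360)) = -34*√462/21 + 1/(4164 + (360 - 1360)) = -34*√462/21 + 1/(4164 - 1000) = -34*√462/21 + 1/3164 = 1/3164 - 34*√462/21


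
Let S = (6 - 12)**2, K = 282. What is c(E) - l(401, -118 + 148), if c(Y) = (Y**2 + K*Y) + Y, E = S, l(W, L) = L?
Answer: 11454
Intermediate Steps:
S = 36 (S = (-6)**2 = 36)
E = 36
c(Y) = Y**2 + 283*Y (c(Y) = (Y**2 + 282*Y) + Y = Y**2 + 283*Y)
c(E) - l(401, -118 + 148) = 36*(283 + 36) - (-118 + 148) = 36*319 - 1*30 = 11484 - 30 = 11454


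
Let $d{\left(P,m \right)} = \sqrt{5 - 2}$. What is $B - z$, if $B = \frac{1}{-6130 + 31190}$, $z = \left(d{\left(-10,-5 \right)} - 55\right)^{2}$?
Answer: $- \frac{75881679}{25060} + 110 \sqrt{3} \approx -2837.5$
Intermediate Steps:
$d{\left(P,m \right)} = \sqrt{3}$
$z = \left(-55 + \sqrt{3}\right)^{2}$ ($z = \left(\sqrt{3} - 55\right)^{2} = \left(-55 + \sqrt{3}\right)^{2} \approx 2837.5$)
$B = \frac{1}{25060} \approx 3.9904 \cdot 10^{-5}$
$B - z = \frac{1}{25060} - \left(55 - \sqrt{3}\right)^{2}$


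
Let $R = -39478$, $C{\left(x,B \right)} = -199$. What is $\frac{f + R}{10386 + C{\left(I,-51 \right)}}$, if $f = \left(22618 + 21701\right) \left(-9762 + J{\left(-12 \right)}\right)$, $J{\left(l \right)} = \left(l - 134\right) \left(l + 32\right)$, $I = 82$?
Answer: $- \frac{562093036}{10187} \approx -55178.0$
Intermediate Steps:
$J{\left(l \right)} = \left(-134 + l\right) \left(32 + l\right)$
$f = -562053558$ ($f = \left(22618 + 21701\right) \left(-9762 - \left(3064 - 144\right)\right) = 44319 \left(-9762 + \left(-4288 + 144 + 1224\right)\right) = 44319 \left(-9762 - 2920\right) = 44319 \left(-12682\right) = -562053558$)
$\frac{f + R}{10386 + C{\left(I,-51 \right)}} = \frac{-562053558 - 39478}{10386 - 199} = - \frac{562093036}{10187}$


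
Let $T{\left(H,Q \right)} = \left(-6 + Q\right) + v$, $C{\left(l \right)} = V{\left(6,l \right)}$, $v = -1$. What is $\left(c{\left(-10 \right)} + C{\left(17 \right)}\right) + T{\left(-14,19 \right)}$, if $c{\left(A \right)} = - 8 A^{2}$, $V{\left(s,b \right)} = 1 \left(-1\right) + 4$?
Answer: $-785$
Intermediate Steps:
$V{\left(s,b \right)} = 3$ ($V{\left(s,b \right)} = -1 + 4 = 3$)
$C{\left(l \right)} = 3$
$T{\left(H,Q \right)} = -7 + Q$ ($T{\left(H,Q \right)} = \left(-6 + Q\right) - 1 = -7 + Q$)
$\left(c{\left(-10 \right)} + C{\left(17 \right)}\right) + T{\left(-14,19 \right)} = \left(- 8 \left(-10\right)^{2} + 3\right) + \left(-7 + 19\right) = \left(\left(-8\right) 100 + 3\right) + 12 = \left(-800 + 3\right) + 12 = -797 + 12 = -785$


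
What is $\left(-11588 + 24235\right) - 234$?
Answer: $12413$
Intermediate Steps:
$\left(-11588 + 24235\right) - 234 = 12647 - 234 = 12413$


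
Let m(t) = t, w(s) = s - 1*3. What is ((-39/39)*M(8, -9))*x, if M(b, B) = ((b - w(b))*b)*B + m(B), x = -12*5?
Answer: -13500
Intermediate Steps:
w(s) = -3 + s (w(s) = s - 3 = -3 + s)
x = -60
M(b, B) = B + 3*B*b (M(b, B) = ((b - (-3 + b))*b)*B + B = ((b + (3 - b))*b)*B + B = (3*b)*B + B = 3*B*b + B = B + 3*B*b)
((-39/39)*M(8, -9))*x = ((-39/39)*(-9*(1 + 3*8)))*(-60) = ((-39*1/39)*(-9*(1 + 24)))*(-60) = -(-9)*25*(-60) = -1*(-225)*(-60) = 225*(-60) = -13500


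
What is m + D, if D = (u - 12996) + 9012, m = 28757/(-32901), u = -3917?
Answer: -259979558/32901 ≈ -7901.9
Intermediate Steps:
m = -28757/32901 (m = 28757*(-1/32901) = -28757/32901 ≈ -0.87405)
D = -7901 (D = (-3917 - 12996) + 9012 = -16913 + 9012 = -7901)
m + D = -28757/32901 - 7901 = -259979558/32901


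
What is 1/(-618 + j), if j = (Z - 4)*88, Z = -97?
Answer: -1/9506 ≈ -0.00010520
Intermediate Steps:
j = -8888 (j = (-97 - 4)*88 = -101*88 = -8888)
1/(-618 + j) = 1/(-618 - 8888) = 1/(-9506) = -1/9506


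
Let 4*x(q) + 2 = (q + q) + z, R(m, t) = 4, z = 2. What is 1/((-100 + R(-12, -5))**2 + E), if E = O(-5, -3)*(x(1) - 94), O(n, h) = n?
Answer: 2/19367 ≈ 0.00010327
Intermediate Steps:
x(q) = q/2 (x(q) = -1/2 + ((q + q) + 2)/4 = -1/2 + (2*q + 2)/4 = -1/2 + (2 + 2*q)/4 = -1/2 + (1/2 + q/2) = q/2)
E = 935/2 (E = -5*((1/2)*1 - 94) = -5*(1/2 - 94) = -5*(-187/2) = 935/2 ≈ 467.50)
1/((-100 + R(-12, -5))**2 + E) = 1/((-100 + 4)**2 + 935/2) = 1/((-96)**2 + 935/2) = 1/(9216 + 935/2) = 1/(19367/2) = 2/19367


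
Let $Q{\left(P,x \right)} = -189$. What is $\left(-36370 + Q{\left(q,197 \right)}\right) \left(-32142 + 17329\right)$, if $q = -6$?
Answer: $541548467$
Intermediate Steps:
$\left(-36370 + Q{\left(q,197 \right)}\right) \left(-32142 + 17329\right) = \left(-36370 - 189\right) \left(-32142 + 17329\right) = \left(-36559\right) \left(-14813\right) = 541548467$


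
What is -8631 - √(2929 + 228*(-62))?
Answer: -8631 - I*√11207 ≈ -8631.0 - 105.86*I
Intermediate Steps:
-8631 - √(2929 + 228*(-62)) = -8631 - √(2929 - 14136) = -8631 - √(-11207) = -8631 - I*√11207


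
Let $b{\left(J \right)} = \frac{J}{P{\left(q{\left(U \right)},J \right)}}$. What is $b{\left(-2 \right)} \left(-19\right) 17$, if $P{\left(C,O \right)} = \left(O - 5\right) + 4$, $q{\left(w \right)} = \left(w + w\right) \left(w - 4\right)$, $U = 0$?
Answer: $- \frac{646}{3} \approx -215.33$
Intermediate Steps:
$q{\left(w \right)} = 2 w \left(-4 + w\right)$
$P{\left(C,O \right)} = -1 + O$ ($P{\left(C,O \right)} = \left(-5 + O\right) + 4 = -1 + O$)
$b{\left(J \right)} = \frac{J}{-1 + J}$
$b{\left(-2 \right)} \left(-19\right) 17 = - \frac{2}{-1 - 2} \left(-19\right) 17 = - \frac{2}{-3} \left(-19\right) 17 = \left(-2\right) \left(- \frac{1}{3}\right) \left(-19\right) 17 = \frac{2}{3} \left(-19\right) 17 = \left(- \frac{38}{3}\right) 17 = - \frac{646}{3}$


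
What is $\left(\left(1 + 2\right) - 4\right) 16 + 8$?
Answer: $-8$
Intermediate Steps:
$\left(\left(1 + 2\right) - 4\right) 16 + 8 = \left(3 - 4\right) 16 + 8 = \left(-1\right) 16 + 8 = -16 + 8 = -8$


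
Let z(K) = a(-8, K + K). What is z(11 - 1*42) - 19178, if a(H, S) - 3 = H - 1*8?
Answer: -19191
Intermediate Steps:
a(H, S) = -5 + H (a(H, S) = 3 + (H - 1*8) = 3 + (H - 8) = 3 + (-8 + H) = -5 + H)
z(K) = -13 (z(K) = -5 - 8 = -13)
z(11 - 1*42) - 19178 = -13 - 19178 = -19191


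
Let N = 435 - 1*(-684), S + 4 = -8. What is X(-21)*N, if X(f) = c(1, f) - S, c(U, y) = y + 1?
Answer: -8952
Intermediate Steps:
S = -12 (S = -4 - 8 = -12)
c(U, y) = 1 + y
X(f) = 13 + f (X(f) = (1 + f) - 1*(-12) = (1 + f) + 12 = 13 + f)
N = 1119 (N = 435 + 684 = 1119)
X(-21)*N = (13 - 21)*1119 = -8*1119 = -8952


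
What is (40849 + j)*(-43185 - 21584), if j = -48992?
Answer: 527413967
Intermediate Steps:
(40849 + j)*(-43185 - 21584) = (40849 - 48992)*(-43185 - 21584) = -8143*(-64769) = 527413967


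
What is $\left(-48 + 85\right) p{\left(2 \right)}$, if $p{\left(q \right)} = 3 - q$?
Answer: $37$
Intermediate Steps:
$\left(-48 + 85\right) p{\left(2 \right)} = \left(-48 + 85\right) \left(3 - 2\right) = 37 \left(3 - 2\right) = 37 \cdot 1 = 37$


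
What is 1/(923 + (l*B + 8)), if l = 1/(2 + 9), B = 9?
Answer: 11/10250 ≈ 0.0010732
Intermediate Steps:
l = 1/11 ≈ 0.090909
1/(923 + (l*B + 8)) = 1/(923 + ((1/11)*9 + 8)) = 1/(923 + (9/11 + 8)) = 1/(923 + 97/11) = 1/(10250/11) = 11/10250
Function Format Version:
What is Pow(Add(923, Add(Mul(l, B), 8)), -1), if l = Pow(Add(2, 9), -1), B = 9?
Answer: Rational(11, 10250) ≈ 0.0010732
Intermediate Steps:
l = Rational(1, 11) (l = Pow(11, -1) = Rational(1, 11) ≈ 0.090909)
Pow(Add(923, Add(Mul(l, B), 8)), -1) = Pow(Add(923, Add(Mul(Rational(1, 11), 9), 8)), -1) = Pow(Add(923, Add(Rational(9, 11), 8)), -1) = Pow(Add(923, Rational(97, 11)), -1) = Pow(Rational(10250, 11), -1) = Rational(11, 10250)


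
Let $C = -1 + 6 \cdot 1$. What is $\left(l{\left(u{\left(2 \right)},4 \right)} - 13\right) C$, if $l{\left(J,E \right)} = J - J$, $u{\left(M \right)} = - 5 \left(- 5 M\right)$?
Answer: $-65$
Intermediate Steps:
$u{\left(M \right)} = 25 M$
$l{\left(J,E \right)} = 0$
$C = 5$ ($C = -1 + 6 = 5$)
$\left(l{\left(u{\left(2 \right)},4 \right)} - 13\right) C = \left(0 - 13\right) 5 = \left(-13\right) 5 = -65$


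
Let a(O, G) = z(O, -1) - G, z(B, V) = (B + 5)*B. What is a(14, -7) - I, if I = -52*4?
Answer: 481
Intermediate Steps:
z(B, V) = B*(5 + B) (z(B, V) = (5 + B)*B = B*(5 + B))
I = -208
a(O, G) = -G + O*(5 + O) (a(O, G) = O*(5 + O) - G = -G + O*(5 + O))
a(14, -7) - I = (-1*(-7) + 14*(5 + 14)) - 1*(-208) = (7 + 14*19) + 208 = (7 + 266) + 208 = 273 + 208 = 481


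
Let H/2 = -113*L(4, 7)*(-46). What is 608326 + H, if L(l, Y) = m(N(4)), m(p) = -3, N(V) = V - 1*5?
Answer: 577138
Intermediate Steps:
N(V) = -5 + V (N(V) = V - 5 = -5 + V)
L(l, Y) = -3
H = -31188 (H = 2*(-113*(-3)*(-46)) = 2*(339*(-46)) = 2*(-15594) = -31188)
608326 + H = 608326 - 31188 = 577138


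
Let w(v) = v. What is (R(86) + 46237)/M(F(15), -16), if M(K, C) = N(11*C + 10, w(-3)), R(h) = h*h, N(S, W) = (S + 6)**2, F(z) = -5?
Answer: 53633/25600 ≈ 2.0950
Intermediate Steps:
N(S, W) = (6 + S)**2
R(h) = h**2
M(K, C) = (16 + 11*C)**2 (M(K, C) = (6 + (11*C + 10))**2 = (6 + (10 + 11*C))**2 = (16 + 11*C)**2)
(R(86) + 46237)/M(F(15), -16) = (86**2 + 46237)/((16 + 11*(-16))**2) = (7396 + 46237)/((16 - 176)**2) = 53633/((-160)**2) = 53633/25600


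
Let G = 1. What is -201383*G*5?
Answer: -1006915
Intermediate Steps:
-201383*G*5 = -201383*5 = -1006915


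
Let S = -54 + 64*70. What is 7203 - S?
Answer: 2777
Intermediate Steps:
S = 4426 (S = -54 + 4480 = 4426)
7203 - S = 7203 - 1*4426 = 7203 - 4426 = 2777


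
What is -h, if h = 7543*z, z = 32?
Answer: -241376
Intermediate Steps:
h = 241376 (h = 7543*32 = 241376)
-h = -1*241376 = -241376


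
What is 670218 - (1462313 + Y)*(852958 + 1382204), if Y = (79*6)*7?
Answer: -3275922047004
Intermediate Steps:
Y = 3318 (Y = 474*7 = 3318)
670218 - (1462313 + Y)*(852958 + 1382204) = 670218 - (1462313 + 3318)*(852958 + 1382204) = 670218 - 1465631*2235162 = 670218 - 1*3275922717222 = 670218 - 3275922717222 = -3275922047004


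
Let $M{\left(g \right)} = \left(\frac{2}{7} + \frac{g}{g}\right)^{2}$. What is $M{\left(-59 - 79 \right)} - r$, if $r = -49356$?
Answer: $\frac{2418525}{49} \approx 49358.0$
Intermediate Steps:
$M{\left(g \right)} = \frac{81}{49}$ ($M{\left(g \right)} = \left(2 \cdot \frac{1}{7} + 1\right)^{2} = \left(\frac{2}{7} + 1\right)^{2} = \left(\frac{9}{7}\right)^{2} = \frac{81}{49}$)
$M{\left(-59 - 79 \right)} - r = \frac{81}{49} - -49356 = \frac{81}{49} + 49356 = \frac{2418525}{49}$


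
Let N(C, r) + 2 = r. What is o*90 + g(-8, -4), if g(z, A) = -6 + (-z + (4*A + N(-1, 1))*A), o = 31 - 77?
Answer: -4070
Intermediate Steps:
o = -46
N(C, r) = -2 + r
g(z, A) = -6 - z + A*(-1 + 4*A) (g(z, A) = -6 + (-z + (4*A + (-2 + 1))*A) = -6 + (-z + (4*A - 1)*A) = -6 + (-z + (-1 + 4*A)*A) = -6 + (-z + A*(-1 + 4*A)) = -6 - z + A*(-1 + 4*A))
o*90 + g(-8, -4) = -46*90 + (-6 - 1*(-4) - 1*(-8) + 4*(-4)²) = -4140 + (-6 + 4 + 8 + 4*16) = -4140 + (-6 + 4 + 8 + 64) = -4140 + 70 = -4070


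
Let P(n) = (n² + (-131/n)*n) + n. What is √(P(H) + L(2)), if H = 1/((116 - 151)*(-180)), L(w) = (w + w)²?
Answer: I*√4564343699/6300 ≈ 10.724*I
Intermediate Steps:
L(w) = 4*w² (L(w) = (2*w)² = 4*w²)
H = 1/6300 (H = -1/180/(-35) = -1/35*(-1/180) = 1/6300 ≈ 0.00015873)
P(n) = -131 + n + n² (P(n) = (n² - 131) + n = (-131 + n²) + n = -131 + n + n²)
√(P(H) + L(2)) = √((-131 + 1/6300 + (1/6300)²) + 4*2²) = √((-131 + 1/6300 + 1/39690000) + 4*4) = √(-5199383699/39690000 + 16) = √(-4564343699/39690000) = I*√4564343699/6300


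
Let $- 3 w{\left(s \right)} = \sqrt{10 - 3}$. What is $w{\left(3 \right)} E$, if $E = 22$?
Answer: $- \frac{22 \sqrt{7}}{3} \approx -19.402$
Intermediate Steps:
$w{\left(s \right)} = - \frac{\sqrt{7}}{3}$ ($w{\left(s \right)} = - \frac{\sqrt{10 - 3}}{3} = - \frac{\sqrt{7}}{3}$)
$w{\left(3 \right)} E = - \frac{\sqrt{7}}{3} \cdot 22 = - \frac{22 \sqrt{7}}{3}$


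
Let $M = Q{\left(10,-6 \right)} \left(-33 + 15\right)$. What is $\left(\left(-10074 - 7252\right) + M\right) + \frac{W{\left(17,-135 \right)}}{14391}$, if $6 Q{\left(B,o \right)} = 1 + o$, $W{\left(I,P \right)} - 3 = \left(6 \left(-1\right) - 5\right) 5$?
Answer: $- \frac{19163281}{1107} \approx -17311.0$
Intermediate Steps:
$W{\left(I,P \right)} = -52$ ($W{\left(I,P \right)} = 3 + \left(6 \left(-1\right) - 5\right) 5 = 3 + \left(-6 - 5\right) 5 = 3 - 55 = -52$)
$Q{\left(B,o \right)} = \frac{1}{6} + \frac{o}{6}$ ($Q{\left(B,o \right)} = \frac{1 + o}{6} = \frac{1}{6} + \frac{o}{6}$)
$M = 15$ ($M = \left(\frac{1}{6} + \frac{1}{6} \left(-6\right)\right) \left(-33 + 15\right) = \left(\frac{1}{6} - 1\right) \left(-18\right) = \left(- \frac{5}{6}\right) \left(-18\right) = 15$)
$\left(\left(-10074 - 7252\right) + M\right) + \frac{W{\left(17,-135 \right)}}{14391} = \left(\left(-10074 - 7252\right) + 15\right) - \frac{52}{14391} = \left(\left(-10074 - 7252\right) + 15\right) - \frac{4}{1107} = \left(-17326 + 15\right) - \frac{4}{1107} = -17311 - \frac{4}{1107} = - \frac{19163281}{1107}$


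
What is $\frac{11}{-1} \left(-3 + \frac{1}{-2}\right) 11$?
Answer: $\frac{847}{2} \approx 423.5$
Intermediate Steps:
$\frac{11}{-1} \left(-3 + \frac{1}{-2}\right) 11 = 11 \left(-1\right) \left(-3 - \frac{1}{2}\right) 11 = \left(-11\right) \left(- \frac{7}{2}\right) 11 = \frac{77}{2} \cdot 11 = \frac{847}{2}$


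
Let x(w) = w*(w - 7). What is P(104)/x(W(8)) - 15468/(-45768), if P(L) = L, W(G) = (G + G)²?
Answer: 5160167/15194976 ≈ 0.33960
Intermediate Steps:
W(G) = 4*G² (W(G) = (2*G)² = 4*G²)
x(w) = w*(-7 + w)
P(104)/x(W(8)) - 15468/(-45768) = 104/(((4*8²)*(-7 + 4*8²))) - 15468/(-45768) = 104/(((4*64)*(-7 + 4*64))) - 15468*(-1/45768) = 104/((256*(-7 + 256))) + 1289/3814 = 104/((256*249)) + 1289/3814 = 104/63744 + 1289/3814 = 104*(1/63744) + 1289/3814 = 13/7968 + 1289/3814 = 5160167/15194976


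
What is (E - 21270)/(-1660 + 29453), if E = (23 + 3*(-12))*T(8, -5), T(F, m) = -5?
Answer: -21205/27793 ≈ -0.76296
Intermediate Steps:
E = 65 (E = (23 + 3*(-12))*(-5) = (23 - 36)*(-5) = -13*(-5) = 65)
(E - 21270)/(-1660 + 29453) = (65 - 21270)/(-1660 + 29453) = -21205/27793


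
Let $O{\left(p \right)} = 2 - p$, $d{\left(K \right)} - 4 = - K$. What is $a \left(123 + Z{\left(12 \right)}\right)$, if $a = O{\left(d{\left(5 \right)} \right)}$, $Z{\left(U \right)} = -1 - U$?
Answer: $330$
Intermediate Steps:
$d{\left(K \right)} = 4 - K$
$a = 3$ ($a = 2 - \left(4 - 5\right) = 2 - -1 = 2 + 1 = 3$)
$a \left(123 + Z{\left(12 \right)}\right) = 3 \left(123 - 13\right) = 3 \cdot 110 = 330$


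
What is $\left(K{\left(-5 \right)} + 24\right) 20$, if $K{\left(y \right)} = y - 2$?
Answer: $340$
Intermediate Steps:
$K{\left(y \right)} = -2 + y$
$\left(K{\left(-5 \right)} + 24\right) 20 = \left(\left(-2 - 5\right) + 24\right) 20 = \left(-7 + 24\right) 20 = 17 \cdot 20 = 340$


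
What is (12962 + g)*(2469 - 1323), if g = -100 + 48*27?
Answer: 16225068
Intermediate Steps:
g = 1196 (g = -100 + 1296 = 1196)
(12962 + g)*(2469 - 1323) = (12962 + 1196)*(2469 - 1323) = 14158*1146 = 16225068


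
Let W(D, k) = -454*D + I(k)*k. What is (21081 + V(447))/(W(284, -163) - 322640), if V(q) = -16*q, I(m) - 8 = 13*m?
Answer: -13929/107483 ≈ -0.12959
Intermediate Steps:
I(m) = 8 + 13*m
W(D, k) = -454*D + k*(8 + 13*k) (W(D, k) = -454*D + (8 + 13*k)*k = -454*D + k*(8 + 13*k))
(21081 + V(447))/(W(284, -163) - 322640) = (21081 - 16*447)/((-454*284 - 163*(8 + 13*(-163))) - 322640) = (21081 - 7152)/((-128936 - 163*(8 - 2119)) - 322640) = 13929/((-128936 - 163*(-2111)) - 322640) = 13929/((-128936 + 344093) - 322640) = 13929/(215157 - 322640) = 13929/(-107483) = 13929*(-1/107483) = -13929/107483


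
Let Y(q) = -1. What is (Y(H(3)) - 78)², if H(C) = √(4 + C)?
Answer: 6241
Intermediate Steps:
(Y(H(3)) - 78)² = (-1 - 78)² = (-79)² = 6241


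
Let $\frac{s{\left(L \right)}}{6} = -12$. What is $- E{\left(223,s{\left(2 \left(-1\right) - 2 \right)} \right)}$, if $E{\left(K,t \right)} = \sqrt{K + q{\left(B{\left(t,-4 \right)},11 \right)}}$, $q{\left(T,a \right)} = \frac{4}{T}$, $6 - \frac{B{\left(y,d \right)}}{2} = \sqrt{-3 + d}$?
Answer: $- \sqrt{\frac{1340 - 223 i \sqrt{7}}{6 - i \sqrt{7}}} \approx -14.943 - 0.0041177 i$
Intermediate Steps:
$B{\left(y,d \right)} = 12 - 2 \sqrt{-3 + d}$
$s{\left(L \right)} = -72$ ($s{\left(L \right)} = 6 \left(-12\right) = -72$)
$E{\left(K,t \right)} = \sqrt{K + \frac{4}{12 - 2 i \sqrt{7}}}$ ($E{\left(K,t \right)} = \sqrt{K + \frac{4}{12 - 2 \sqrt{-3 - 4}}} = \sqrt{K + \frac{4}{12 - 2 \sqrt{-7}}} = \sqrt{K + \frac{4}{12 - 2 i \sqrt{7}}}$)
$- E{\left(223,s{\left(2 \left(-1\right) - 2 \right)} \right)} = - \sqrt{\frac{2 + 223 \left(6 - i \sqrt{7}\right)}{6 - i \sqrt{7}}} = - \sqrt{\frac{2 + \left(1338 - 223 i \sqrt{7}\right)}{6 - i \sqrt{7}}} = - \sqrt{\frac{1340 - 223 i \sqrt{7}}{6 - i \sqrt{7}}}$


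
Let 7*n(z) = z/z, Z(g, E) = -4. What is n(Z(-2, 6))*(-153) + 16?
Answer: -41/7 ≈ -5.8571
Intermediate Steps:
n(z) = ⅐ (n(z) = (z/z)/7 = (⅐)*1 = ⅐)
n(Z(-2, 6))*(-153) + 16 = (⅐)*(-153) + 16 = -153/7 + 16 = -41/7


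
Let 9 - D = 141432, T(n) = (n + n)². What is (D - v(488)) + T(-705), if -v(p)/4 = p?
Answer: 1848629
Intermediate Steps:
v(p) = -4*p
T(n) = 4*n² (T(n) = (2*n)² = 4*n²)
D = -141423 (D = 9 - 1*141432 = 9 - 141432 = -141423)
(D - v(488)) + T(-705) = (-141423 - (-4)*488) + 4*(-705)² = (-141423 - 1*(-1952)) + 4*497025 = (-141423 + 1952) + 1988100 = -139471 + 1988100 = 1848629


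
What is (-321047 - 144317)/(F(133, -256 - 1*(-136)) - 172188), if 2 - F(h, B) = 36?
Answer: 232682/86111 ≈ 2.7021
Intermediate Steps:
F(h, B) = -34 (F(h, B) = 2 - 1*36 = 2 - 36 = -34)
(-321047 - 144317)/(F(133, -256 - 1*(-136)) - 172188) = (-321047 - 144317)/(-34 - 172188) = -465364/(-172222) = -465364*(-1/172222) = 232682/86111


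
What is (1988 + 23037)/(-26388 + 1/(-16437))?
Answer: -411335925/433739557 ≈ -0.94835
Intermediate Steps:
(1988 + 23037)/(-26388 + 1/(-16437)) = 25025/(-26388 - 1/16437) = 25025/(-433739557/16437) = 25025*(-16437/433739557) = -411335925/433739557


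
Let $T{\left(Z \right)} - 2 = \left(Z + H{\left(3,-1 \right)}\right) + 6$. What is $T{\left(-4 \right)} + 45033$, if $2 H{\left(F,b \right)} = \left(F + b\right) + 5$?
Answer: $\frac{90081}{2} \approx 45041.0$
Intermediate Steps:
$H{\left(F,b \right)} = \frac{5}{2} + \frac{F}{2} + \frac{b}{2}$ ($H{\left(F,b \right)} = \frac{\left(F + b\right) + 5}{2} = \frac{5 + F + b}{2} = \frac{5}{2} + \frac{F}{2} + \frac{b}{2}$)
$T{\left(Z \right)} = \frac{23}{2} + Z$ ($T{\left(Z \right)} = 2 + \left(\left(Z + \left(\frac{5}{2} + \frac{1}{2} \cdot 3 + \frac{1}{2} \left(-1\right)\right)\right) + 6\right) = 2 + \left(\left(Z + \left(\frac{5}{2} + \frac{3}{2} - \frac{1}{2}\right)\right) + 6\right) = 2 + \left(\left(Z + \frac{7}{2}\right) + 6\right) = 2 + \left(\left(\frac{7}{2} + Z\right) + 6\right) = 2 + \left(\frac{19}{2} + Z\right) = \frac{23}{2} + Z$)
$T{\left(-4 \right)} + 45033 = \left(\frac{23}{2} - 4\right) + 45033 = \frac{15}{2} + 45033 = \frac{90081}{2}$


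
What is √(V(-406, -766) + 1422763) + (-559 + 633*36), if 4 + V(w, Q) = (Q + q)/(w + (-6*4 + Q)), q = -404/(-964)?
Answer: 22229 + √29550714771598111/144118 ≈ 23422.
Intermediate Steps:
q = 101/241 (q = -404*(-1/964) = 101/241 ≈ 0.41909)
V(w, Q) = -4 + (101/241 + Q)/(-24 + Q + w) (V(w, Q) = -4 + (Q + 101/241)/(w + (-6*4 + Q)) = -4 + (101/241 + Q)/(w + (-24 + Q)) = -4 + (101/241 + Q)/(-24 + Q + w))
√(V(-406, -766) + 1422763) + (-559 + 633*36) = √((23237/241 - 4*(-406) - 3*(-766))/(-24 - 766 - 406) + 1422763) + (-559 + 633*36) = √((23237/241 + 1624 + 2298)/(-1196) + 1422763) + (-559 + 22788) = √(-1/1196*968439/241 + 1422763) + 22229 = √(-968439/288236 + 1422763) + 22229 = √(410090547629/288236) + 22229 = √29550714771598111/144118 + 22229 = 22229 + √29550714771598111/144118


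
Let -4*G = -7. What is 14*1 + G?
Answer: 63/4 ≈ 15.750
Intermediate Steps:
G = 7/4 (G = -¼*(-7) = 7/4 ≈ 1.7500)
14*1 + G = 14*1 + 7/4 = 14 + 7/4 = 63/4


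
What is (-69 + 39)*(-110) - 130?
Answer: 3170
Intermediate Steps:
(-69 + 39)*(-110) - 130 = -30*(-110) - 130 = 3300 - 130 = 3170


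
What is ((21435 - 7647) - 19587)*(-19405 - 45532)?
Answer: 376569663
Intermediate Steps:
((21435 - 7647) - 19587)*(-19405 - 45532) = (13788 - 19587)*(-64937) = -5799*(-64937) = 376569663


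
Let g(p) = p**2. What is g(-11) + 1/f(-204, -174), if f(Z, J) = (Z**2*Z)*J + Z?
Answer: 178741361173/1477201332 ≈ 121.00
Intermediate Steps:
f(Z, J) = Z + J*Z**3 (f(Z, J) = Z**3*J + Z = J*Z**3 + Z = Z + J*Z**3)
g(-11) + 1/f(-204, -174) = (-11)**2 + 1/(-204 - 174*(-204)**3) = 121 + 1/(-204 - 174*(-8489664)) = 121 + 1/(-204 + 1477201536) = 121 + 1/1477201332 = 178741361173/1477201332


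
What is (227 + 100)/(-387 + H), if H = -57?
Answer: -109/148 ≈ -0.73649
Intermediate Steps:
(227 + 100)/(-387 + H) = (227 + 100)/(-387 - 57) = 327/(-444) = 327*(-1/444) = -109/148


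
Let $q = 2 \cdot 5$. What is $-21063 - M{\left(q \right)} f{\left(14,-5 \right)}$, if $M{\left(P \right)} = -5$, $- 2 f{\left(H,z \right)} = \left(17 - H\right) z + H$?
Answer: $- \frac{42121}{2} \approx -21061.0$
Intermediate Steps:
$q = 10$
$f{\left(H,z \right)} = - \frac{H}{2} - \frac{z \left(17 - H\right)}{2}$ ($f{\left(H,z \right)} = - \frac{\left(17 - H\right) z + H}{2} = - \frac{z \left(17 - H\right) + H}{2} = - \frac{H + z \left(17 - H\right)}{2} = - \frac{H}{2} - \frac{z \left(17 - H\right)}{2}$)
$-21063 - M{\left(q \right)} f{\left(14,-5 \right)} = -21063 - - 5 \left(\left(- \frac{17}{2}\right) \left(-5\right) - 7 + \frac{1}{2} \cdot 14 \left(-5\right)\right) = -21063 - - 5 \left(\frac{85}{2} - 7 - 35\right) = -21063 - \left(-5\right) \frac{1}{2} = -21063 - - \frac{5}{2} = -21063 + \frac{5}{2} = - \frac{42121}{2}$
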